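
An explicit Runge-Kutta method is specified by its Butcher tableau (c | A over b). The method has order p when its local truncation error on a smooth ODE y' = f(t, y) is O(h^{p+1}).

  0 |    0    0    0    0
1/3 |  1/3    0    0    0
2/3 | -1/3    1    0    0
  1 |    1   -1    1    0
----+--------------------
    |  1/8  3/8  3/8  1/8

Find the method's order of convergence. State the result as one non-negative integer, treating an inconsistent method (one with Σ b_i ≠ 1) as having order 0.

b = (1/8, 3/8, 3/8, 1/8)
c = (0, 1/3, 2/3, 1)
Ac = (0, 0, 1/3, 1/3)
Σ b_i: 1/8·1 + 3/8·1 + 3/8·1 + 1/8·1 = 1 ✓
b·c: 3/8·1/3 + 3/8·2/3 + 1/8·1 = 1/2 ✓
b·c²: 3/8·1/9 + 3/8·4/9 + 1/8·1 = 1/3 ✓
b·Ac: 3/8·1/3 + 1/8·1/3 = 1/6 ✓
b·c³: 3/8·1/27 + 3/8·8/27 + 1/8·1 = 1/4 ✓
b·(c∘Ac): 3/8·2/9 + 1/8·1/3 = 1/8 ✓
b·Ac²: 3/8·1/9 + 1/8·1/3 = 1/12 ✓
b·A²c: 1/8·1/3 = 1/24 ✓; 4 stages ⇒ order 4.

4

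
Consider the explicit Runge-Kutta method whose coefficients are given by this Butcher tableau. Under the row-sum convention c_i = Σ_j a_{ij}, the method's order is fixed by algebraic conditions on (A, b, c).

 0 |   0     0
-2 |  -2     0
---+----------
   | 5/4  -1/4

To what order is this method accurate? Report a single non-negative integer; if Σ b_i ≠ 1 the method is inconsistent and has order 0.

2

b = (5/4, -1/4)
c = (0, -2)
Σ b_i: 5/4·1 + (-1/4)·1 = 1 ✓
b·c: (-1/4)·(-2) = 1/2 ✓; 2 stages ⇒ order 2.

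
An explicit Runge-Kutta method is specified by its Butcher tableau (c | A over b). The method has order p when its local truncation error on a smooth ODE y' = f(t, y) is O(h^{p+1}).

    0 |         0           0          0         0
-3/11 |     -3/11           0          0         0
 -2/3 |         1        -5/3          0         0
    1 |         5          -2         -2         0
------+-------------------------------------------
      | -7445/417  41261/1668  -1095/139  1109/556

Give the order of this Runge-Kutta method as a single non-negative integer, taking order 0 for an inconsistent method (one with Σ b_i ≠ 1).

3

b = (-7445/417, 41261/1668, -1095/139, 1109/556)
c = (0, -3/11, -2/3, 1)
Ac = (0, 0, 5/11, 62/33)
Σ b_i: (-7445/417)·1 + 41261/1668·1 + (-1095/139)·1 + 1109/556·1 = 1 ✓
b·c: 41261/1668·(-3/11) + (-1095/139)·(-2/3) + 1109/556·1 = 1/2 ✓
b·c²: 41261/1668·9/121 + (-1095/139)·4/9 + 1109/556·1 = 1/3 ✓
b·Ac: (-1095/139)·5/11 + 1109/556·62/33 = 1/6 ✓
b·c³: 41261/1668·(-27/1331) + (-1095/139)·(-8/27) + 1109/556·1 = 9575/2502 ≠ 1/4 ⇒ order 3.
b·(c∘Ac): (-1095/139)·(-10/33) + 1109/556·62/33 = 56279/9174 ≠ 1/8
b·Ac²: (-1095/139)·(-15/121) + 1109/556·(-1130/1089) = -2735/2502 ≠ 1/12
b·A²c: 1109/556·(-10/11) = -5545/3058 ≠ 1/24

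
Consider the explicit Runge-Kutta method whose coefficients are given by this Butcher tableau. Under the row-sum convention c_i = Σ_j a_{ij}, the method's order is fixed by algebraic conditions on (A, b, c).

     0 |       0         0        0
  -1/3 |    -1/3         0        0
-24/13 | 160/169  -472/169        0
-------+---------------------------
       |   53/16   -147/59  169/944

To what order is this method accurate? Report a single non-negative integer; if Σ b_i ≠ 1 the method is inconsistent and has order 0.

3

b = (53/16, -147/59, 169/944)
c = (0, -1/3, -24/13)
Ac = (0, 0, 472/507)
Σ b_i: 53/16·1 + (-147/59)·1 + 169/944·1 = 1 ✓
b·c: (-147/59)·(-1/3) + 169/944·(-24/13) = 1/2 ✓
b·c²: (-147/59)·1/9 + 169/944·576/169 = 1/3 ✓
b·Ac: 169/944·472/507 = 1/6 ✓; 3 stages ⇒ order 3.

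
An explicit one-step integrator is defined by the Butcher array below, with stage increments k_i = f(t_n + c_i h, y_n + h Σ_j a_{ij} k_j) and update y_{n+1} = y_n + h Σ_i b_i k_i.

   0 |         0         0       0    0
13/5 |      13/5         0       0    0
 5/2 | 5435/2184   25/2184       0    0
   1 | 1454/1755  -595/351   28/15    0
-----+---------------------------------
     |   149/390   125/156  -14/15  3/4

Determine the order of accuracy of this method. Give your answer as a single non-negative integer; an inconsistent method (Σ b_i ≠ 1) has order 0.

b = (149/390, 125/156, -14/15, 3/4)
c = (0, 13/5, 5/2, 1)
Ac = (0, 0, 5/168, 7/27)
Σ b_i: 149/390·1 + 125/156·1 + (-14/15)·1 + 3/4·1 = 1 ✓
b·c: 125/156·13/5 + (-14/15)·5/2 + 3/4·1 = 1/2 ✓
b·c²: 125/156·169/25 + (-14/15)·25/4 + 3/4·1 = 1/3 ✓
b·Ac: (-14/15)·5/168 + 3/4·7/27 = 1/6 ✓
b·c³: 125/156·2197/125 + (-14/15)·125/8 + 3/4·1 = 1/4 ✓
b·(c∘Ac): (-14/15)·25/336 + 3/4·7/27 = 1/8 ✓
b·Ac²: (-14/15)·13/168 + 3/4·28/135 = 1/12 ✓
b·A²c: 3/4·1/18 = 1/24 ✓; 4 stages ⇒ order 4.

4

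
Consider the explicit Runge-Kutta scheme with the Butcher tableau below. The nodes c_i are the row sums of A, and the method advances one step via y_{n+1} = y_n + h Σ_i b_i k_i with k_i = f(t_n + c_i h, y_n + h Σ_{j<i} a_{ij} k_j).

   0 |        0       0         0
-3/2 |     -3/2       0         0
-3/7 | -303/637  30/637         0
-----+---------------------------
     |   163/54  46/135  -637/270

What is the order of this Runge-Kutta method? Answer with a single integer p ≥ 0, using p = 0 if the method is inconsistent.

b = (163/54, 46/135, -637/270)
c = (0, -3/2, -3/7)
Ac = (0, 0, -45/637)
Σ b_i: 163/54·1 + 46/135·1 + (-637/270)·1 = 1 ✓
b·c: 46/135·(-3/2) + (-637/270)·(-3/7) = 1/2 ✓
b·c²: 46/135·9/4 + (-637/270)·9/49 = 1/3 ✓
b·Ac: (-637/270)·(-45/637) = 1/6 ✓; 3 stages ⇒ order 3.

3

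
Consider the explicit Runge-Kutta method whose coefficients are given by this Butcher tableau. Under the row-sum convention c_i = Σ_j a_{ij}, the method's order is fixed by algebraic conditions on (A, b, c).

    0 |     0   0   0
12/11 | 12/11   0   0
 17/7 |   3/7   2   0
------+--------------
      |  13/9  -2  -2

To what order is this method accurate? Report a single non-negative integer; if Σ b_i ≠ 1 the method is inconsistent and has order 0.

0

b = (13/9, -2, -2)
c = (0, 12/11, 17/7)
Ac = (0, 0, 24/11)
Σ b_i: 13/9·1 + (-2)·1 + (-2)·1 = -23/9 ≠ 1 ⇒ order 0.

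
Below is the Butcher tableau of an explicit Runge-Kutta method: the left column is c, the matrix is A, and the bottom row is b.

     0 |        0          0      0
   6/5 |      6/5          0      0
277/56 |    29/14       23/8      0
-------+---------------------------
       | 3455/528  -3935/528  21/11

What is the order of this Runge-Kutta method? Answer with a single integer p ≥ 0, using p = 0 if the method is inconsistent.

2

b = (3455/528, -3935/528, 21/11)
c = (0, 6/5, 277/56)
Ac = (0, 0, 69/20)
Σ b_i: 3455/528·1 + (-3935/528)·1 + 21/11·1 = 1 ✓
b·c: (-3935/528)·6/5 + 21/11·277/56 = 1/2 ✓
b·c²: (-3935/528)·36/25 + 21/11·76729/3136 = 886503/24640 ≠ 1/3 ⇒ order 2.
b·Ac: 21/11·69/20 = 1449/220 ≠ 1/6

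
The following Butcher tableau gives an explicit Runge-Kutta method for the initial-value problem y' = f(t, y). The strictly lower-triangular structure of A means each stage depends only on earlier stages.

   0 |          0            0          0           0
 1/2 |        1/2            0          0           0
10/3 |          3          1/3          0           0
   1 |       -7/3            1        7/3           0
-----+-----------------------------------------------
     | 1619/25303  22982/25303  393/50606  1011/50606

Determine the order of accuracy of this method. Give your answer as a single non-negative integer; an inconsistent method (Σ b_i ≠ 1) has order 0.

b = (1619/25303, 22982/25303, 393/50606, 1011/50606)
c = (0, 1/2, 10/3, 1)
Ac = (0, 0, 1/6, 149/18)
Σ b_i: 1619/25303·1 + 22982/25303·1 + 393/50606·1 + 1011/50606·1 = 1 ✓
b·c: 22982/25303·1/2 + 393/50606·10/3 + 1011/50606·1 = 1/2 ✓
b·c²: 22982/25303·1/4 + 393/50606·100/9 + 1011/50606·1 = 1/3 ✓
b·Ac: 393/50606·1/6 + 1011/50606·149/18 = 1/6 ✓
b·c³: 22982/25303·1/8 + 393/50606·1000/27 + 1011/50606·1 = 383617/910908 ≠ 1/4 ⇒ order 3.
b·(c∘Ac): 393/50606·5/9 + 1011/50606·149/18 = 51523/303636 ≠ 1/8
b·Ac²: 393/50606·1/12 + 1011/50606·2827/108 = 476939/910908 ≠ 1/12
b·A²c: 1011/50606·7/18 = 2359/303636 ≠ 1/24

3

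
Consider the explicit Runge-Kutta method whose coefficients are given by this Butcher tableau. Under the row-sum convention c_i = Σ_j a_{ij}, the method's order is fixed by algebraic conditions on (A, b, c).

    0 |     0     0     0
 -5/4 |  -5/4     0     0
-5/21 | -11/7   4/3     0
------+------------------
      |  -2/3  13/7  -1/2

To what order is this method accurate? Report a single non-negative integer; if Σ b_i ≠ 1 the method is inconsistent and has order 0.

b = (-2/3, 13/7, -1/2)
c = (0, -5/4, -5/21)
Ac = (0, 0, -5/3)
Σ b_i: (-2/3)·1 + 13/7·1 + (-1/2)·1 = 29/42 ≠ 1 ⇒ order 0.

0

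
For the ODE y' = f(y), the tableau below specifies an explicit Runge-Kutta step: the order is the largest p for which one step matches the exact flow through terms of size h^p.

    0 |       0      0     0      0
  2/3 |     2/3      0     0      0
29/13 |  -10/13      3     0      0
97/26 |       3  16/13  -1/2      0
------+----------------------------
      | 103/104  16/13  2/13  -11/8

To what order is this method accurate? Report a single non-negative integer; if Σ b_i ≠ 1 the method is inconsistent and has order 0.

1

b = (103/104, 16/13, 2/13, -11/8)
c = (0, 2/3, 29/13, 97/26)
Ac = (0, 0, 2, -23/78)
Σ b_i: 103/104·1 + 16/13·1 + 2/13·1 + (-11/8)·1 = 1 ✓
b·c: 16/13·2/3 + 2/13·29/13 + (-11/8)·97/26 = -32173/8112 ≠ 1/2 ⇒ order 1.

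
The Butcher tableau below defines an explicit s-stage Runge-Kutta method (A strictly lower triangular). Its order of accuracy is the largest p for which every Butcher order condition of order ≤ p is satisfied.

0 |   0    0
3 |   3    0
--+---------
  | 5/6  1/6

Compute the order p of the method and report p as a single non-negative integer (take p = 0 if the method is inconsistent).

2

b = (5/6, 1/6)
c = (0, 3)
Σ b_i: 5/6·1 + 1/6·1 = 1 ✓
b·c: 1/6·3 = 1/2 ✓; 2 stages ⇒ order 2.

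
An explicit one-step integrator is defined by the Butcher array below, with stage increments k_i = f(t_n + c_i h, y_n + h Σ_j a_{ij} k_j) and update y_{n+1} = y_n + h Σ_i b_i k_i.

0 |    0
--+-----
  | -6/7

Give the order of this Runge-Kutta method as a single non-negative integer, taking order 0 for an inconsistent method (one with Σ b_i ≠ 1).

b = (-6/7)
c = (0)
Σ b_i: (-6/7)·1 = -6/7 ≠ 1 ⇒ order 0.

0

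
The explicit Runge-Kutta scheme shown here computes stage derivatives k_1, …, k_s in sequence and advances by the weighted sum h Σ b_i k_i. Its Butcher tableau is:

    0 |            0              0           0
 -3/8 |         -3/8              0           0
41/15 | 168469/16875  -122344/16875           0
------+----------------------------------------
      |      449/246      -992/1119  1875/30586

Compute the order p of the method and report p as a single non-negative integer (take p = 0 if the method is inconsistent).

3

b = (449/246, -992/1119, 1875/30586)
c = (0, -3/8, 41/15)
Ac = (0, 0, 15293/5625)
Σ b_i: 449/246·1 + (-992/1119)·1 + 1875/30586·1 = 1 ✓
b·c: (-992/1119)·(-3/8) + 1875/30586·41/15 = 1/2 ✓
b·c²: (-992/1119)·9/64 + 1875/30586·1681/225 = 1/3 ✓
b·Ac: 1875/30586·15293/5625 = 1/6 ✓; 3 stages ⇒ order 3.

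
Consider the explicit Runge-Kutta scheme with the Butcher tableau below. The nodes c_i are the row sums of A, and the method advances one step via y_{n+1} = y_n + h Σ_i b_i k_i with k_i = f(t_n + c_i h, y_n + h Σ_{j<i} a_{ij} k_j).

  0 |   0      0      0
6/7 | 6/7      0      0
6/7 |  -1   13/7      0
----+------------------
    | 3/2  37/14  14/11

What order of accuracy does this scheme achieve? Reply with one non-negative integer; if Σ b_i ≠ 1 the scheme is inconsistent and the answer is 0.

b = (3/2, 37/14, 14/11)
c = (0, 6/7, 6/7)
Ac = (0, 0, 78/49)
Σ b_i: 3/2·1 + 37/14·1 + 14/11·1 = 417/77 ≠ 1 ⇒ order 0.

0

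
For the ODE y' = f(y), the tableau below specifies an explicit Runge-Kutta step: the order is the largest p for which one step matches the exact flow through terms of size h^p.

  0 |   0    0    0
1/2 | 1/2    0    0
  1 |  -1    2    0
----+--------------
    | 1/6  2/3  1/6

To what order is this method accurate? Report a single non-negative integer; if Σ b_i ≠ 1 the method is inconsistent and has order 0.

b = (1/6, 2/3, 1/6)
c = (0, 1/2, 1)
Ac = (0, 0, 1)
Σ b_i: 1/6·1 + 2/3·1 + 1/6·1 = 1 ✓
b·c: 2/3·1/2 + 1/6·1 = 1/2 ✓
b·c²: 2/3·1/4 + 1/6·1 = 1/3 ✓
b·Ac: 1/6·1 = 1/6 ✓; 3 stages ⇒ order 3.

3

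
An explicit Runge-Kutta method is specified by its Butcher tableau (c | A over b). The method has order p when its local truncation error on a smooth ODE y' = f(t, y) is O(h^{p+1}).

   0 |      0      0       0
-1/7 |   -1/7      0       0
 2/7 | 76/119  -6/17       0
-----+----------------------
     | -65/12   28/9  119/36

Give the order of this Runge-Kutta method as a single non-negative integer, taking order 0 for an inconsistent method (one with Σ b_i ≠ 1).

b = (-65/12, 28/9, 119/36)
c = (0, -1/7, 2/7)
Ac = (0, 0, 6/119)
Σ b_i: (-65/12)·1 + 28/9·1 + 119/36·1 = 1 ✓
b·c: 28/9·(-1/7) + 119/36·2/7 = 1/2 ✓
b·c²: 28/9·1/49 + 119/36·4/49 = 1/3 ✓
b·Ac: 119/36·6/119 = 1/6 ✓; 3 stages ⇒ order 3.

3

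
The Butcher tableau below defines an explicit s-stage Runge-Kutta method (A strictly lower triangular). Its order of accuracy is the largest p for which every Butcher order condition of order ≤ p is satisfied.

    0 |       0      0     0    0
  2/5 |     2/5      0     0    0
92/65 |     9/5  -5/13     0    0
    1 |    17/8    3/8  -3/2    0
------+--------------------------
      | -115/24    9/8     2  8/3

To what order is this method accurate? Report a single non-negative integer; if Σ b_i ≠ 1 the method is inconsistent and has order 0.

1

b = (-115/24, 9/8, 2, 8/3)
c = (0, 2/5, 92/65, 1)
Ac = (0, 0, -2/13, -513/260)
Σ b_i: (-115/24)·1 + 9/8·1 + 2·1 + 8/3·1 = 1 ✓
b·c: 9/8·2/5 + 2·92/65 + 8/3·1 = 4639/780 ≠ 1/2 ⇒ order 1.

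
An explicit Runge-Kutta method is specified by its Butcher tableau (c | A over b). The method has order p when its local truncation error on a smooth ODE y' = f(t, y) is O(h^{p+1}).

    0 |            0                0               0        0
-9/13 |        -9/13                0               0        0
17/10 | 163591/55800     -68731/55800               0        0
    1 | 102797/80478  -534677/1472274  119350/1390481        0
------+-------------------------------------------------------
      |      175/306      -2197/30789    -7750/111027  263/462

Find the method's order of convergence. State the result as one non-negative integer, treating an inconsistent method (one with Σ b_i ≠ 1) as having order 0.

4

b = (175/306, -2197/30789, -7750/111027, 263/462)
c = (0, -9/13, 17/10, 1)
Ac = (0, 0, 5287/6200, 209/526)
Σ b_i: 175/306·1 + (-2197/30789)·1 + (-7750/111027)·1 + 263/462·1 = 1 ✓
b·c: (-2197/30789)·(-9/13) + (-7750/111027)·17/10 + 263/462·1 = 1/2 ✓
b·c²: (-2197/30789)·81/169 + (-7750/111027)·289/100 + 263/462·1 = 1/3 ✓
b·Ac: (-7750/111027)·5287/6200 + 263/462·209/526 = 1/6 ✓
b·c³: (-2197/30789)·(-729/2197) + (-7750/111027)·4913/1000 + 263/462·1 = 1/4 ✓
b·(c∘Ac): (-7750/111027)·89879/62000 + 263/462·209/526 = 1/8 ✓
b·Ac²: (-7750/111027)·(-47583/80600) + 263/462·253/3419 = 1/12 ✓
b·A²c: 263/462·77/1052 = 1/24 ✓; 4 stages ⇒ order 4.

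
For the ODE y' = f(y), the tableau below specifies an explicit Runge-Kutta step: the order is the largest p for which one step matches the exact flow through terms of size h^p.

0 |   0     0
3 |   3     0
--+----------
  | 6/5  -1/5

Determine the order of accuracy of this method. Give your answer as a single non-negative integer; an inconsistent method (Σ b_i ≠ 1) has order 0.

1

b = (6/5, -1/5)
c = (0, 3)
Σ b_i: 6/5·1 + (-1/5)·1 = 1 ✓
b·c: (-1/5)·3 = -3/5 ≠ 1/2 ⇒ order 1.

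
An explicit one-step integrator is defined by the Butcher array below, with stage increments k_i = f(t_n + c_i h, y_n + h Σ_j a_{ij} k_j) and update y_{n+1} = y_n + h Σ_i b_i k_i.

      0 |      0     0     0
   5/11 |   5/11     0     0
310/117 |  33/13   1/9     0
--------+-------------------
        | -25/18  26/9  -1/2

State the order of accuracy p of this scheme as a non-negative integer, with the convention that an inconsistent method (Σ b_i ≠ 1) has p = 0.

b = (-25/18, 26/9, -1/2)
c = (0, 5/11, 310/117)
Ac = (0, 0, 5/99)
Σ b_i: (-25/18)·1 + 26/9·1 + (-1/2)·1 = 1 ✓
b·c: 26/9·5/11 + (-1/2)·310/117 = -5/429 ≠ 1/2 ⇒ order 1.

1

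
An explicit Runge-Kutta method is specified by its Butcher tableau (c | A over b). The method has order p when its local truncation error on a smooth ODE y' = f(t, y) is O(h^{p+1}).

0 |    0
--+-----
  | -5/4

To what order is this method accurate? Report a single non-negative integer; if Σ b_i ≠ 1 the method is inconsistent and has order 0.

0

b = (-5/4)
c = (0)
Σ b_i: (-5/4)·1 = -5/4 ≠ 1 ⇒ order 0.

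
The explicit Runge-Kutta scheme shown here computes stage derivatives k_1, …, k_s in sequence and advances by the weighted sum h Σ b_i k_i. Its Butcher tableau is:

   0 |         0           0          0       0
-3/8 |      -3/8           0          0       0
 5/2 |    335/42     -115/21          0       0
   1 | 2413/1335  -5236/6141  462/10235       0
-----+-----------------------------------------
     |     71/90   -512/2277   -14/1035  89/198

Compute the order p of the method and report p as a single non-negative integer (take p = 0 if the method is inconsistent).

4

b = (71/90, -512/2277, -14/1035, 89/198)
c = (0, -3/8, 5/2, 1)
Ac = (0, 0, 115/56, 77/178)
Σ b_i: 71/90·1 + (-512/2277)·1 + (-14/1035)·1 + 89/198·1 = 1 ✓
b·c: (-512/2277)·(-3/8) + (-14/1035)·5/2 + 89/198·1 = 1/2 ✓
b·c²: (-512/2277)·9/64 + (-14/1035)·25/4 + 89/198·1 = 1/3 ✓
b·Ac: (-14/1035)·115/56 + 89/198·77/178 = 1/6 ✓
b·c³: (-512/2277)·(-27/512) + (-14/1035)·125/8 + 89/198·1 = 1/4 ✓
b·(c∘Ac): (-14/1035)·575/112 + 89/198·77/178 = 1/8 ✓
b·Ac²: (-14/1035)·(-345/448) + 89/198·231/1424 = 1/12 ✓
b·A²c: 89/198·33/356 = 1/24 ✓; 4 stages ⇒ order 4.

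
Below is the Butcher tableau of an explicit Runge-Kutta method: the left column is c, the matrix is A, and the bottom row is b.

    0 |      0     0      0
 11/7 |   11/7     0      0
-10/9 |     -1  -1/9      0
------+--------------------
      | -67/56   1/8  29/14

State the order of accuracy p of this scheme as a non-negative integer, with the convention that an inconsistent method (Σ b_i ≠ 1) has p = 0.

1

b = (-67/56, 1/8, 29/14)
c = (0, 11/7, -10/9)
Ac = (0, 0, -11/63)
Σ b_i: (-67/56)·1 + 1/8·1 + 29/14·1 = 1 ✓
b·c: 1/8·11/7 + 29/14·(-10/9) = -1061/504 ≠ 1/2 ⇒ order 1.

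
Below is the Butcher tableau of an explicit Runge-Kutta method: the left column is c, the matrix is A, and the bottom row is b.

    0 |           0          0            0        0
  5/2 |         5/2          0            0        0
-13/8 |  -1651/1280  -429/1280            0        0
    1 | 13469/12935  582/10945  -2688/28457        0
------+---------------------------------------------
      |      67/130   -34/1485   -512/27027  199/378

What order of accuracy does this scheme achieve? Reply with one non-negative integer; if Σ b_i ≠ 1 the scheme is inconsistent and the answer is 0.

4

b = (67/130, -34/1485, -512/27027, 199/378)
c = (0, 5/2, -13/8, 1)
Ac = (0, 0, -429/512, 57/199)
Σ b_i: 67/130·1 + (-34/1485)·1 + (-512/27027)·1 + 199/378·1 = 1 ✓
b·c: (-34/1485)·5/2 + (-512/27027)·(-13/8) + 199/378·1 = 1/2 ✓
b·c²: (-34/1485)·25/4 + (-512/27027)·169/64 + 199/378·1 = 1/3 ✓
b·Ac: (-512/27027)·(-429/512) + 199/378·57/199 = 1/6 ✓
b·c³: (-34/1485)·125/8 + (-512/27027)·(-2197/512) + 199/378·1 = 1/4 ✓
b·(c∘Ac): (-512/27027)·5577/4096 + 199/378·57/199 = 1/8 ✓
b·Ac²: (-512/27027)·(-2145/1024) + 199/378·33/398 = 1/12 ✓
b·A²c: 199/378·63/796 = 1/24 ✓; 4 stages ⇒ order 4.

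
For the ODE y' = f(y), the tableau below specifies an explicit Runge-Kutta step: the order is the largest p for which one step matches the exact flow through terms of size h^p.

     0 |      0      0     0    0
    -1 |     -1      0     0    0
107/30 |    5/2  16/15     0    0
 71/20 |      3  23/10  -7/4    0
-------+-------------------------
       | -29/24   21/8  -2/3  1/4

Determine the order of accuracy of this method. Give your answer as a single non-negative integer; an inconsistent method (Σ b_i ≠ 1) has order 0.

b = (-29/24, 21/8, -2/3, 1/4)
c = (0, -1, 107/30, 71/20)
Ac = (0, 0, -16/15, -205/24)
Σ b_i: (-29/24)·1 + 21/8·1 + (-2/3)·1 + 1/4·1 = 1 ✓
b·c: 21/8·(-1) + (-2/3)·107/30 + 1/4·71/20 = -2963/720 ≠ 1/2 ⇒ order 1.

1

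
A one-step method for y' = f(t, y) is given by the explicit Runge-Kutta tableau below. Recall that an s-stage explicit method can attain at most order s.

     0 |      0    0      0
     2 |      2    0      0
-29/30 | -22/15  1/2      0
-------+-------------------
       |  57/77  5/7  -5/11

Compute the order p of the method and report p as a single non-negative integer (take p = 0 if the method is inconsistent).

b = (57/77, 5/7, -5/11)
c = (0, 2, -29/30)
Ac = (0, 0, 1)
Σ b_i: 57/77·1 + 5/7·1 + (-5/11)·1 = 1 ✓
b·c: 5/7·2 + (-5/11)·(-29/30) = 863/462 ≠ 1/2 ⇒ order 1.

1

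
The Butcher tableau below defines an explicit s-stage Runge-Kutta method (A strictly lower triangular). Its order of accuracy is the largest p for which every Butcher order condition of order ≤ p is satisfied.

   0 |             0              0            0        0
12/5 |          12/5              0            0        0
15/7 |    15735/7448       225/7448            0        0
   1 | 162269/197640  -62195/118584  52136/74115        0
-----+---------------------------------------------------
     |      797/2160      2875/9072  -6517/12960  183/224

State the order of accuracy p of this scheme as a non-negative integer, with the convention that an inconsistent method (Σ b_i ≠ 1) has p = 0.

4

b = (797/2160, 2875/9072, -6517/12960, 183/224)
c = (0, 12/5, 15/7, 1)
Ac = (0, 0, 135/1862, 91/366)
Σ b_i: 797/2160·1 + 2875/9072·1 + (-6517/12960)·1 + 183/224·1 = 1 ✓
b·c: 2875/9072·12/5 + (-6517/12960)·15/7 + 183/224·1 = 1/2 ✓
b·c²: 2875/9072·144/25 + (-6517/12960)·225/49 + 183/224·1 = 1/3 ✓
b·Ac: (-6517/12960)·135/1862 + 183/224·91/366 = 1/6 ✓
b·c³: 2875/9072·1728/125 + (-6517/12960)·3375/343 + 183/224·1 = 1/4 ✓
b·(c∘Ac): (-6517/12960)·2025/13034 + 183/224·91/366 = 1/8 ✓
b·Ac²: (-6517/12960)·162/931 + 183/224·574/2745 = 1/12 ✓
b·A²c: 183/224·28/549 = 1/24 ✓; 4 stages ⇒ order 4.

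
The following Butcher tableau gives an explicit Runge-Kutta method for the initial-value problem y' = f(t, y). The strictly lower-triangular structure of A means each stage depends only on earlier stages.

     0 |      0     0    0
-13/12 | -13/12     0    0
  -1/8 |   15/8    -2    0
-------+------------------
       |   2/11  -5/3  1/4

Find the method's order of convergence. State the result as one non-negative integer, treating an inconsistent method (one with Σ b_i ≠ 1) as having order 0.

b = (2/11, -5/3, 1/4)
c = (0, -13/12, -1/8)
Ac = (0, 0, 13/6)
Σ b_i: 2/11·1 + (-5/3)·1 + 1/4·1 = -163/132 ≠ 1 ⇒ order 0.

0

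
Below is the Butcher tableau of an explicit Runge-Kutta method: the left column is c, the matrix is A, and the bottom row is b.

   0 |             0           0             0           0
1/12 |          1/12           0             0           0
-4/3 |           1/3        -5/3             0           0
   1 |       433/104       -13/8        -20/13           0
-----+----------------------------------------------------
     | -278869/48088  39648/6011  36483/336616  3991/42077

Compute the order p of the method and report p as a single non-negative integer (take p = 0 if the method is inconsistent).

b = (-278869/48088, 39648/6011, 36483/336616, 3991/42077)
c = (0, 1/12, -4/3, 1)
Ac = (0, 0, -5/36, 797/416)
Σ b_i: (-278869/48088)·1 + 39648/6011·1 + 36483/336616·1 + 3991/42077·1 = 1 ✓
b·c: 39648/6011·1/12 + 36483/336616·(-4/3) + 3991/42077·1 = 1/2 ✓
b·c²: 39648/6011·1/144 + 36483/336616·16/9 + 3991/42077·1 = 1/3 ✓
b·Ac: 36483/336616·(-5/36) + 3991/42077·797/416 = 1/6 ✓
b·c³: 39648/6011·1/1728 + 36483/336616·(-64/27) + 3991/42077·1 = -5707/36066 ≠ 1/4 ⇒ order 3.
b·(c∘Ac): 36483/336616·5/27 + 3991/42077·797/416 = 349333/1731168 ≠ 1/8
b·Ac²: 36483/336616·(-5/432) + 3991/42077·(-41129/14976) = -88107/336616 ≠ 1/12
b·A²c: 3991/42077·25/117 = 7675/378693 ≠ 1/24

3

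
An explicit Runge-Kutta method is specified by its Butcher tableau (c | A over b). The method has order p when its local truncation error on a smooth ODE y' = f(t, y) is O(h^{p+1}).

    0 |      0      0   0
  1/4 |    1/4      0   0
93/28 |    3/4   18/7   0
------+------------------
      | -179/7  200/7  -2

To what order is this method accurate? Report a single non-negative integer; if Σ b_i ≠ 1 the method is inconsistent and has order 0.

2

b = (-179/7, 200/7, -2)
c = (0, 1/4, 93/28)
Ac = (0, 0, 9/14)
Σ b_i: (-179/7)·1 + 200/7·1 + (-2)·1 = 1 ✓
b·c: 200/7·1/4 + (-2)·93/28 = 1/2 ✓
b·c²: 200/7·1/16 + (-2)·8649/784 = -7949/392 ≠ 1/3 ⇒ order 2.
b·Ac: (-2)·9/14 = -9/7 ≠ 1/6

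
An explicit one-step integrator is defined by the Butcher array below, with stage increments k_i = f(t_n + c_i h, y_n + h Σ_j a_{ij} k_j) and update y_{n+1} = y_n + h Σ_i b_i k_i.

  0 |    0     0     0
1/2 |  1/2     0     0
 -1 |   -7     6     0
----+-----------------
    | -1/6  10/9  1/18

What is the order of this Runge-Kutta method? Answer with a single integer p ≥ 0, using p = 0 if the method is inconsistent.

3

b = (-1/6, 10/9, 1/18)
c = (0, 1/2, -1)
Ac = (0, 0, 3)
Σ b_i: (-1/6)·1 + 10/9·1 + 1/18·1 = 1 ✓
b·c: 10/9·1/2 + 1/18·(-1) = 1/2 ✓
b·c²: 10/9·1/4 + 1/18·1 = 1/3 ✓
b·Ac: 1/18·3 = 1/6 ✓; 3 stages ⇒ order 3.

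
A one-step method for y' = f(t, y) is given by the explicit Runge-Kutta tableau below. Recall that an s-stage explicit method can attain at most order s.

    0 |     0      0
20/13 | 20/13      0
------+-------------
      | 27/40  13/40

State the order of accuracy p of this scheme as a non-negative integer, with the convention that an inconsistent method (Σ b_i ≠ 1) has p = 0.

b = (27/40, 13/40)
c = (0, 20/13)
Σ b_i: 27/40·1 + 13/40·1 = 1 ✓
b·c: 13/40·20/13 = 1/2 ✓; 2 stages ⇒ order 2.

2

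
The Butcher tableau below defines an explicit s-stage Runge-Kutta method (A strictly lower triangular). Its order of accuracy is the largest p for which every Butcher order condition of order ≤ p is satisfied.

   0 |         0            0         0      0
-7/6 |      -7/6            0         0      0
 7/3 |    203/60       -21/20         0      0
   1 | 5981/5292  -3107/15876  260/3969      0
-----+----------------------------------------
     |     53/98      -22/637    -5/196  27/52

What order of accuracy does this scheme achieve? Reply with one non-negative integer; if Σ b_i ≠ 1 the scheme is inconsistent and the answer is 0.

b = (53/98, -22/637, -5/196, 27/52)
c = (0, -7/6, 7/3, 1)
Ac = (0, 0, 49/40, 247/648)
Σ b_i: 53/98·1 + (-22/637)·1 + (-5/196)·1 + 27/52·1 = 1 ✓
b·c: (-22/637)·(-7/6) + (-5/196)·7/3 + 27/52·1 = 1/2 ✓
b·c²: (-22/637)·49/36 + (-5/196)·49/9 + 27/52·1 = 1/3 ✓
b·Ac: (-5/196)·49/40 + 27/52·247/648 = 1/6 ✓
b·c³: (-22/637)·(-343/216) + (-5/196)·343/27 + 27/52·1 = 1/4 ✓
b·(c∘Ac): (-5/196)·343/120 + 27/52·247/648 = 1/8 ✓
b·Ac²: (-5/196)·(-343/240) + 27/52·13/144 = 1/12 ✓
b·A²c: 27/52·13/162 = 1/24 ✓; 4 stages ⇒ order 4.

4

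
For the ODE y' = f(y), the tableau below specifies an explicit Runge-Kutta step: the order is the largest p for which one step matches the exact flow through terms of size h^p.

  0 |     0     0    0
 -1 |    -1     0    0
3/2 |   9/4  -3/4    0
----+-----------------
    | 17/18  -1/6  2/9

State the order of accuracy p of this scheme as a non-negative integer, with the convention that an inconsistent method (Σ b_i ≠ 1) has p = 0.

b = (17/18, -1/6, 2/9)
c = (0, -1, 3/2)
Ac = (0, 0, 3/4)
Σ b_i: 17/18·1 + (-1/6)·1 + 2/9·1 = 1 ✓
b·c: (-1/6)·(-1) + 2/9·3/2 = 1/2 ✓
b·c²: (-1/6)·1 + 2/9·9/4 = 1/3 ✓
b·Ac: 2/9·3/4 = 1/6 ✓; 3 stages ⇒ order 3.

3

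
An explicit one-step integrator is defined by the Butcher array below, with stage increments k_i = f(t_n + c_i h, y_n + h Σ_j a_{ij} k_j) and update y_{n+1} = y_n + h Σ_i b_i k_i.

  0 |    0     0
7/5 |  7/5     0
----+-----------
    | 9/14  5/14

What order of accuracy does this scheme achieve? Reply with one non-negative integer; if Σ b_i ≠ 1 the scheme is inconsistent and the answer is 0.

b = (9/14, 5/14)
c = (0, 7/5)
Σ b_i: 9/14·1 + 5/14·1 = 1 ✓
b·c: 5/14·7/5 = 1/2 ✓; 2 stages ⇒ order 2.

2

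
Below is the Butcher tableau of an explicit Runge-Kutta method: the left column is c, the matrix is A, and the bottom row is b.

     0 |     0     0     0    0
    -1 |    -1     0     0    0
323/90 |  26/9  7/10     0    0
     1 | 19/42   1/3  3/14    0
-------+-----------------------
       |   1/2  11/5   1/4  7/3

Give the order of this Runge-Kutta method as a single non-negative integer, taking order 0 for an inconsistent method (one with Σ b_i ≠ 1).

0

b = (1/2, 11/5, 1/4, 7/3)
c = (0, -1, 323/90, 1)
Ac = (0, 0, -7/10, 61/140)
Σ b_i: 1/2·1 + 11/5·1 + 1/4·1 + 7/3·1 = 317/60 ≠ 1 ⇒ order 0.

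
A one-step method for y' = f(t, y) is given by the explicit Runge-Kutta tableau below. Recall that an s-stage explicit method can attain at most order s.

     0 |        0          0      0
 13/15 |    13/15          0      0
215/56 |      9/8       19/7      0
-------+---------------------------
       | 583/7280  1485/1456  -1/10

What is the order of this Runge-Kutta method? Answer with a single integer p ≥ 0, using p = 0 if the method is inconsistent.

b = (583/7280, 1485/1456, -1/10)
c = (0, 13/15, 215/56)
Ac = (0, 0, 247/105)
Σ b_i: 583/7280·1 + 1485/1456·1 + (-1/10)·1 = 1 ✓
b·c: 1485/1456·13/15 + (-1/10)·215/56 = 1/2 ✓
b·c²: 1485/1456·169/225 + (-1/10)·46225/3136 = -22201/31360 ≠ 1/3 ⇒ order 2.
b·Ac: (-1/10)·247/105 = -247/1050 ≠ 1/6

2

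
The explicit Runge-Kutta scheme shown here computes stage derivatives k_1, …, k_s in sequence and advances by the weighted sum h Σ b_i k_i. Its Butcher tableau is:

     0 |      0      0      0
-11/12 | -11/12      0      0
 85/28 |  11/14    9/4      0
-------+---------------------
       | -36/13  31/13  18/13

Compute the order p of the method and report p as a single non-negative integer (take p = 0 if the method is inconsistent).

1

b = (-36/13, 31/13, 18/13)
c = (0, -11/12, 85/28)
Ac = (0, 0, -33/16)
Σ b_i: (-36/13)·1 + 31/13·1 + 18/13·1 = 1 ✓
b·c: 31/13·(-11/12) + 18/13·85/28 = 2203/1092 ≠ 1/2 ⇒ order 1.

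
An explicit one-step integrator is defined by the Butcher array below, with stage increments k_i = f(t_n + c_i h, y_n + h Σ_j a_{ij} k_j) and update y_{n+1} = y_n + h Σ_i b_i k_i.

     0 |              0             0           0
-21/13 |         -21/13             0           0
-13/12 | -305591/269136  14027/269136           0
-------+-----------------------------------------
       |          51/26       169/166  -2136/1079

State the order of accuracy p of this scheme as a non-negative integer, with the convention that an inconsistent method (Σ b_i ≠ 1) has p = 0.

b = (51/26, 169/166, -2136/1079)
c = (0, -21/13, -13/12)
Ac = (0, 0, -1079/12816)
Σ b_i: 51/26·1 + 169/166·1 + (-2136/1079)·1 = 1 ✓
b·c: 169/166·(-21/13) + (-2136/1079)·(-13/12) = 1/2 ✓
b·c²: 169/166·441/169 + (-2136/1079)·169/144 = 1/3 ✓
b·Ac: (-2136/1079)·(-1079/12816) = 1/6 ✓; 3 stages ⇒ order 3.

3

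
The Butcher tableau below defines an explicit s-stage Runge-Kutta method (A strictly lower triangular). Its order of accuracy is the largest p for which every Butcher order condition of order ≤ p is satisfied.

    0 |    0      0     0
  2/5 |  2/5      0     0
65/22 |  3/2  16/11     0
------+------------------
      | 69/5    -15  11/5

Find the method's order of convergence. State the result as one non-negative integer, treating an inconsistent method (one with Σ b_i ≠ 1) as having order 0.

b = (69/5, -15, 11/5)
c = (0, 2/5, 65/22)
Ac = (0, 0, 32/55)
Σ b_i: 69/5·1 + (-15)·1 + 11/5·1 = 1 ✓
b·c: (-15)·2/5 + 11/5·65/22 = 1/2 ✓
b·c²: (-15)·4/25 + 11/5·4225/484 = 3697/220 ≠ 1/3 ⇒ order 2.
b·Ac: 11/5·32/55 = 32/25 ≠ 1/6

2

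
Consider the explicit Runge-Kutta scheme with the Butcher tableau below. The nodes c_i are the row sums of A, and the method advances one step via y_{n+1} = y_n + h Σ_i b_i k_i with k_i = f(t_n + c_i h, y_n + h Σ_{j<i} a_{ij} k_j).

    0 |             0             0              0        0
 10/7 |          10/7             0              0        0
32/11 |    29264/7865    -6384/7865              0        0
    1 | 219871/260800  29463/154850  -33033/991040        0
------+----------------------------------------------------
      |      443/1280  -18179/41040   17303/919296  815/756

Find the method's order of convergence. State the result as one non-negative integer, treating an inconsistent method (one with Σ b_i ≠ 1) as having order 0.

b = (443/1280, -18179/41040, 17303/919296, 815/756)
c = (0, 10/7, 32/11, 1)
Ac = (0, 0, -1824/1573, 57/326)
Σ b_i: 443/1280·1 + (-18179/41040)·1 + 17303/919296·1 + 815/756·1 = 1 ✓
b·c: (-18179/41040)·10/7 + 17303/919296·32/11 + 815/756·1 = 1/2 ✓
b·c²: (-18179/41040)·100/49 + 17303/919296·1024/121 + 815/756·1 = 1/3 ✓
b·Ac: 17303/919296·(-1824/1573) + 815/756·57/326 = 1/6 ✓
b·c³: (-18179/41040)·1000/343 + 17303/919296·32768/1331 + 815/756·1 = 1/4 ✓
b·(c∘Ac): 17303/919296·(-58368/17303) + 815/756·57/326 = 1/8 ✓
b·Ac²: 17303/919296·(-18240/11011) + 815/756·606/5705 = 1/12 ✓
b·A²c: 815/756·63/1630 = 1/24 ✓; 4 stages ⇒ order 4.

4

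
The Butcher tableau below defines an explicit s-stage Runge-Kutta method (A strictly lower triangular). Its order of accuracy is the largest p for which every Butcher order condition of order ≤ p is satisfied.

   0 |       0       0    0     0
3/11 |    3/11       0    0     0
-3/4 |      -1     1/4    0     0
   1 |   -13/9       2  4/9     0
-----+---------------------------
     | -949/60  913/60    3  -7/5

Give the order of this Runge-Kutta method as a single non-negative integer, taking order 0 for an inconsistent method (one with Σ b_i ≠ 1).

b = (-949/60, 913/60, 3, -7/5)
c = (0, 3/11, -3/4, 1)
Ac = (0, 0, 3/44, 7/33)
Σ b_i: (-949/60)·1 + 913/60·1 + 3·1 + (-7/5)·1 = 1 ✓
b·c: 913/60·3/11 + 3·(-3/4) + (-7/5)·1 = 1/2 ✓
b·c²: 913/60·9/121 + 3·9/16 + (-7/5)·1 = 1249/880 ≠ 1/3 ⇒ order 2.
b·Ac: 3·3/44 + (-7/5)·7/33 = -61/660 ≠ 1/6

2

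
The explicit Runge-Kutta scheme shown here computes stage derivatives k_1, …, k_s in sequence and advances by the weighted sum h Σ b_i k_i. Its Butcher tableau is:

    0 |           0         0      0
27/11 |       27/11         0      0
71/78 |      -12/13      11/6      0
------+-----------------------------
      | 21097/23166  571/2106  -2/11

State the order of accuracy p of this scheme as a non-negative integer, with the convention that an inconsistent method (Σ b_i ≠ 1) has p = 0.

b = (21097/23166, 571/2106, -2/11)
c = (0, 27/11, 71/78)
Ac = (0, 0, 9/2)
Σ b_i: 21097/23166·1 + 571/2106·1 + (-2/11)·1 = 1 ✓
b·c: 571/2106·27/11 + (-2/11)·71/78 = 1/2 ✓
b·c²: 571/2106·729/121 + (-2/11)·5041/6084 = 272906/184041 ≠ 1/3 ⇒ order 2.
b·Ac: (-2/11)·9/2 = -9/11 ≠ 1/6

2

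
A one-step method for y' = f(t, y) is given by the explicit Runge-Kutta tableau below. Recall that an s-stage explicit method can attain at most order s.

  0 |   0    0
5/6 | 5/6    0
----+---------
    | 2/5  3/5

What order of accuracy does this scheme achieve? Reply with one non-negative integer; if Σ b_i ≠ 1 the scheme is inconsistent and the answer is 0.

b = (2/5, 3/5)
c = (0, 5/6)
Σ b_i: 2/5·1 + 3/5·1 = 1 ✓
b·c: 3/5·5/6 = 1/2 ✓; 2 stages ⇒ order 2.

2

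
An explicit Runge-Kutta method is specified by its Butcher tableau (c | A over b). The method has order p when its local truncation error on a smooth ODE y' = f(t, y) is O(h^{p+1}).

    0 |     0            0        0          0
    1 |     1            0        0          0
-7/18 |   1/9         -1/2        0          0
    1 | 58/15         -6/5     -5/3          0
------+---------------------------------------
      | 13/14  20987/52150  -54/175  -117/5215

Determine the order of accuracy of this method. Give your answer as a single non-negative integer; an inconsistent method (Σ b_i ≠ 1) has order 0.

3

b = (13/14, 20987/52150, -54/175, -117/5215)
c = (0, 1, -7/18, 1)
Ac = (0, 0, -1/2, -149/270)
Σ b_i: 13/14·1 + 20987/52150·1 + (-54/175)·1 + (-117/5215)·1 = 1 ✓
b·c: 20987/52150·1 + (-54/175)·(-7/18) + (-117/5215)·1 = 1/2 ✓
b·c²: 20987/52150·1 + (-54/175)·49/324 + (-117/5215)·1 = 1/3 ✓
b·Ac: (-54/175)·(-1/2) + (-117/5215)·(-149/270) = 1/6 ✓
b·c³: 20987/52150·1 + (-54/175)·(-343/5832) + (-117/5215)·1 = 43/108 ≠ 1/4 ⇒ order 3.
b·(c∘Ac): (-54/175)·7/36 + (-117/5215)·(-149/270) = -1/21 ≠ 1/8
b·Ac²: (-54/175)·(-1/2) + (-117/5215)·(-7057/4860) = 3007/16092 ≠ 1/12
b·A²c: (-117/5215)·5/6 = -39/2086 ≠ 1/24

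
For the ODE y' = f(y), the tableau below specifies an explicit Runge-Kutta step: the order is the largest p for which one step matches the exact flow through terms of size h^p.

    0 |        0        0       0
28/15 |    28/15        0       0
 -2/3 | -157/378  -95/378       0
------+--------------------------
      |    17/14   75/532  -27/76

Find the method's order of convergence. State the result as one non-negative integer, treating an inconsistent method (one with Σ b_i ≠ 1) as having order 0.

3

b = (17/14, 75/532, -27/76)
c = (0, 28/15, -2/3)
Ac = (0, 0, -38/81)
Σ b_i: 17/14·1 + 75/532·1 + (-27/76)·1 = 1 ✓
b·c: 75/532·28/15 + (-27/76)·(-2/3) = 1/2 ✓
b·c²: 75/532·784/225 + (-27/76)·4/9 = 1/3 ✓
b·Ac: (-27/76)·(-38/81) = 1/6 ✓; 3 stages ⇒ order 3.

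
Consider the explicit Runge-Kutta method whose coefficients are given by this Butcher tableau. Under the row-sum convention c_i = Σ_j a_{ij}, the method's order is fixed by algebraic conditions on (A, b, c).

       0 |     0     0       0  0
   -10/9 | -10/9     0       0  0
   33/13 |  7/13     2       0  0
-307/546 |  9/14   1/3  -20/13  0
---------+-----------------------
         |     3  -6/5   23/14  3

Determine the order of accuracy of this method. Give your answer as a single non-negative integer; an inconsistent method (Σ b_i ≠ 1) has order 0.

0

b = (3, -6/5, 23/14, 3)
c = (0, -10/9, 33/13, -307/546)
Ac = (0, 0, -20/9, -19510/4563)
Σ b_i: 3·1 + (-6/5)·1 + 23/14·1 + 3·1 = 451/70 ≠ 1 ⇒ order 0.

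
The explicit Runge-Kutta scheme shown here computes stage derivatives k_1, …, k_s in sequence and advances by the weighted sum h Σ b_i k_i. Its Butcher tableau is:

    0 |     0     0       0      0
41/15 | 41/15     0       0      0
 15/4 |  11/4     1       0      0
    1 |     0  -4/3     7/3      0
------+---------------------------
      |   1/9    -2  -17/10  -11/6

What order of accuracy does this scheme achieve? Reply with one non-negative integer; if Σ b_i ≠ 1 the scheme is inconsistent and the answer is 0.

b = (1/9, -2, -17/10, -11/6)
c = (0, 41/15, 15/4, 1)
Ac = (0, 0, 41/15, 919/180)
Σ b_i: 1/9·1 + (-2)·1 + (-17/10)·1 + (-11/6)·1 = -244/45 ≠ 1 ⇒ order 0.

0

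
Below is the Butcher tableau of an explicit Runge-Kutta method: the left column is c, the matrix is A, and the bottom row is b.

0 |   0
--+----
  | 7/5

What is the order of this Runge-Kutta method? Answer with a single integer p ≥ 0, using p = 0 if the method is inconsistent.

0

b = (7/5)
c = (0)
Σ b_i: 7/5·1 = 7/5 ≠ 1 ⇒ order 0.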